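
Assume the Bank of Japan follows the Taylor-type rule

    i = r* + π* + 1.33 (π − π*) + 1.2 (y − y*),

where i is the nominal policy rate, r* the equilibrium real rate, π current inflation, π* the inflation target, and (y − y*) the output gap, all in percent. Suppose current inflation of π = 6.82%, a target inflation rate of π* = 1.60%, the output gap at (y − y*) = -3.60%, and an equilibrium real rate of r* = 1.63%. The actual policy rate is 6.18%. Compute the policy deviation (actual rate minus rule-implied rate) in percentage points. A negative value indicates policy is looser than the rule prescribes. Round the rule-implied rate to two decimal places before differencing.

i = 1.63 + 1.60 + 1.33 × (6.82 − 1.60) + 1.2 × (-3.60)
   = 1.63 + 1.6 + 6.9426 − 4.32 = 5.85
Deviation = 6.18 − 5.85 = 0.33 pp.

0.33 pp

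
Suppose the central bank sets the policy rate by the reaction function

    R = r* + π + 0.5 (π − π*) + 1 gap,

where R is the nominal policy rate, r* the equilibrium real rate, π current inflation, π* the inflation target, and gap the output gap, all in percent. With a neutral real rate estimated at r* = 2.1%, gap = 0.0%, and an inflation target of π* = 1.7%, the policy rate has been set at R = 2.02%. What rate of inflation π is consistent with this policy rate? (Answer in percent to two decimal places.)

Collecting π: R = r* + (1 + 0.5) π − 0.5 π* + 1 gap
1.5 π = 2.02 − 2.1 + 0.5 × 1.7 − 1 × 0.0 = 0.77
π = 0.77 / 1.5 = 0.51

0.51%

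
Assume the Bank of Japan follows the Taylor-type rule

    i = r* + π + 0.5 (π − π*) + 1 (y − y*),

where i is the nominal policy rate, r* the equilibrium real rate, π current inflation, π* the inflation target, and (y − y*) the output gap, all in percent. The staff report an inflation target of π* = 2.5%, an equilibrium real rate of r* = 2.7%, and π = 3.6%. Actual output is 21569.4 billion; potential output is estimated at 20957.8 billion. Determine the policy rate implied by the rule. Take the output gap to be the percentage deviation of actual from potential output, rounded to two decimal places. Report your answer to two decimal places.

9.77%

Output gap = 100 × (21569.4 − 20957.8) / 20957.8 = 2.92%.
i = 2.70 + 3.60 + 0.5 × (3.60 − 2.50) + 1 × 2.92
   = 2.70 + 3.6 + 0.55 + 2.92 = 9.77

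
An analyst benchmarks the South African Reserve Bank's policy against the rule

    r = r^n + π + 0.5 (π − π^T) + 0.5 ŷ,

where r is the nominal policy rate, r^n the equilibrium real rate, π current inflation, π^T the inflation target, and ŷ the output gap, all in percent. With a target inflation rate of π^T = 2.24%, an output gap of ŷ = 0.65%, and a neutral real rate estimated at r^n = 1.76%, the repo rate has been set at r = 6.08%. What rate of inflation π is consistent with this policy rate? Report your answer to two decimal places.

3.41%

Collecting π: r = r^n + (1 + 0.5) π − 0.5 π^T + 0.5 ŷ
1.5 π = 6.08 − 1.76 + 0.5 × 2.24 − 0.5 × 0.65 = 5.115
π = 5.115 / 1.5 = 3.41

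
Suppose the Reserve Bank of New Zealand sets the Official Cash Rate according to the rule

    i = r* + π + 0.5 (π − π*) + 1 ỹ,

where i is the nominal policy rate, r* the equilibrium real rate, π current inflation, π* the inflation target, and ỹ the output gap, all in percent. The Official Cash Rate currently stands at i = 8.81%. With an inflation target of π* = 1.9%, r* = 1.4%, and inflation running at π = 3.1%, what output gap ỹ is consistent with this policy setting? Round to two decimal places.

1 ỹ = 8.81 − 1.4 − 3.1 − 0.5 × (3.1 − 1.9) = 3.71
ỹ = 3.71 / 1 = 3.71

3.71%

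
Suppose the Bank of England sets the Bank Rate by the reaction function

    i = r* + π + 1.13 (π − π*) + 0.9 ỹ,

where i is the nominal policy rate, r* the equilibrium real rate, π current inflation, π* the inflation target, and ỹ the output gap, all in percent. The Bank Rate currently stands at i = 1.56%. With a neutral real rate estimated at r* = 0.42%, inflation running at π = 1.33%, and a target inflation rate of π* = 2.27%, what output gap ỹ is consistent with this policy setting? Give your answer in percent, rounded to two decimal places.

0.9 ỹ = 1.56 − 0.42 − 1.33 − 1.13 × (1.33 − 2.27) = 0.8722
ỹ = 0.8722 / 0.9 = 0.97

0.97%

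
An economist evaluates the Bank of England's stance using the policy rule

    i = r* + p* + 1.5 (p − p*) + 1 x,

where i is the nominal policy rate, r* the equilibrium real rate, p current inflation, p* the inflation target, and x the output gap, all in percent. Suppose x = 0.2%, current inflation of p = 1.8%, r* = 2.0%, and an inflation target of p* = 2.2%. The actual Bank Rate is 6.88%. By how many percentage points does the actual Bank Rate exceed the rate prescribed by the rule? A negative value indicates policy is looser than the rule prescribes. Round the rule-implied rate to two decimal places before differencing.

i = 2.0 + 2.2 + 1.5 × (1.8 − 2.2) + 1 × 0.2
   = 2.0 + 2.2 − 0.6 + 0.2 = 3.80
Deviation = 6.88 − 3.80 = 3.08 pp.

3.08 pp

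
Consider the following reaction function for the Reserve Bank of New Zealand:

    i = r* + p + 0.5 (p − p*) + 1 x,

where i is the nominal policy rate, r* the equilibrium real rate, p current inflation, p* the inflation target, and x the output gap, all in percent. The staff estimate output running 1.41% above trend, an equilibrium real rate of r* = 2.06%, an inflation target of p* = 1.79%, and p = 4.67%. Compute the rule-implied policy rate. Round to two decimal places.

9.58%

Output 1.41% above potential → x = 1.41.
i = 2.06 + 4.67 + 0.5 × (4.67 − 1.79) + 1 × 1.41
   = 2.06 + 4.67 + 1.44 + 1.41 = 9.58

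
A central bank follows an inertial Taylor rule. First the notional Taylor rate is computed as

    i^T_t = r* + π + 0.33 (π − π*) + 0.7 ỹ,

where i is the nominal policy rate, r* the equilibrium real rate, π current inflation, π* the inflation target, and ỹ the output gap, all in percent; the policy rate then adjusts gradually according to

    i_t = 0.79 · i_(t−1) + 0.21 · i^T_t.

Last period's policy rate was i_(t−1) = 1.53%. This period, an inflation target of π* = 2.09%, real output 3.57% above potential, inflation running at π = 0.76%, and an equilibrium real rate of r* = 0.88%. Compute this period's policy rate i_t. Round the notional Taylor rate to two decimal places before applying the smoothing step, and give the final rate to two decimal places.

Output 3.57% above potential → ỹ = 3.57.
i^T_t = 0.88 + 0.76 + 0.33 × (0.76 − 2.09) + 0.7 × 3.57
   = 0.88 + 0.76 − 0.4389 + 2.499 = 3.70
i_t = 0.79 × 1.53 + 0.21 × 3.70 = 1.2087 + 0.777 = 1.99

1.99%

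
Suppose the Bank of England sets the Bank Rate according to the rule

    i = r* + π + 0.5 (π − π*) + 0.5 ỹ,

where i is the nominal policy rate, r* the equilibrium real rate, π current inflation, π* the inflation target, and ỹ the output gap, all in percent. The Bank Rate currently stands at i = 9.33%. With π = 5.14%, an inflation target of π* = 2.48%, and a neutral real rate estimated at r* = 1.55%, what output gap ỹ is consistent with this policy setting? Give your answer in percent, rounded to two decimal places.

0.5 ỹ = 9.33 − 1.55 − 5.14 − 0.5 × (5.14 − 2.48) = 1.31
ỹ = 1.31 / 0.5 = 2.62

2.62%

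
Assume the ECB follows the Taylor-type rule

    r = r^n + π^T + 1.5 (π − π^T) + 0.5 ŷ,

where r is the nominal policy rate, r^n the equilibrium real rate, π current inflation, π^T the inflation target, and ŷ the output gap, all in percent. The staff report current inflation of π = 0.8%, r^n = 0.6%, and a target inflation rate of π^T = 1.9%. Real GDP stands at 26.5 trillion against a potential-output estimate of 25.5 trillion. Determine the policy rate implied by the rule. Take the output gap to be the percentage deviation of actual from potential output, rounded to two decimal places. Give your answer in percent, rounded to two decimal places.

Output gap = 100 × (26.5 − 25.5) / 25.5 = 3.92%.
r = 0.60 + 1.90 + 1.5 × (0.80 − 1.90) + 0.5 × 3.92
   = 0.60 + 1.9 − 1.65 + 1.96 = 2.81

2.81%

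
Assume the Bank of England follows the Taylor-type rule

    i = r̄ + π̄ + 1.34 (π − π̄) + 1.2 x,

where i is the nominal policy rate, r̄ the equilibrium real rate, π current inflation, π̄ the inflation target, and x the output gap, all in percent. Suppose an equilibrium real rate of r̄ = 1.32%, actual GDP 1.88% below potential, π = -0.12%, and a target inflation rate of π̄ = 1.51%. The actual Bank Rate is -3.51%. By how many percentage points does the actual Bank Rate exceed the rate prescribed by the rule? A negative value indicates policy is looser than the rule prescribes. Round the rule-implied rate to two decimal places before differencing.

-1.90 pp

Output 1.88% below potential → x = -1.88.
i = 1.32 + 1.51 + 1.34 × (-0.12 − 1.51) + 1.2 × (-1.88)
   = 1.32 + 1.51 − 2.1842 − 2.256 = -1.61
Deviation = -3.51 − (-1.61) = -1.90 pp.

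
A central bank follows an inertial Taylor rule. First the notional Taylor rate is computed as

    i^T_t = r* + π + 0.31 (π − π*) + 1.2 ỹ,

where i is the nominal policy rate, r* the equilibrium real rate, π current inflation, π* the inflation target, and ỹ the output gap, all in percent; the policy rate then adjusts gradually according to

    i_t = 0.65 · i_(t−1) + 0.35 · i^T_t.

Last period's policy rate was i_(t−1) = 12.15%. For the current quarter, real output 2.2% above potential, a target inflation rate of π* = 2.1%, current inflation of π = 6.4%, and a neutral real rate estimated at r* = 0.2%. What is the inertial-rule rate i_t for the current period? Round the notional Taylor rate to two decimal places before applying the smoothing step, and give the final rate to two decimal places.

Output 2.2% above potential → ỹ = 2.2.
i^T_t = 0.2 + 6.4 + 0.31 × (6.4 − 2.1) + 1.2 × 2.2
   = 0.2 + 6.4 + 1.333 + 2.64 = 10.57
i_t = 0.65 × 12.15 + 0.35 × 10.57 = 7.8975 + 3.6995 = 11.60

11.60%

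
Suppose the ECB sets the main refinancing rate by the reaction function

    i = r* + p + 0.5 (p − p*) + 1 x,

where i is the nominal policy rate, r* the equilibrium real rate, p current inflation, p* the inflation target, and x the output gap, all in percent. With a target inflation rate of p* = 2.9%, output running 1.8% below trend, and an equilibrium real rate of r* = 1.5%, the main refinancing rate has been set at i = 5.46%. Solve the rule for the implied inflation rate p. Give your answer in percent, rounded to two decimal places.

Output 1.8% below potential → x = -1.8.
Collecting p: i = r* + (1 + 0.5) p − 0.5 p* + 1 x
1.5 p = 5.46 − 1.5 + 0.5 × 2.9 − 1 × (-1.8) = 7.21
p = 7.21 / 1.5 = 4.81

4.81%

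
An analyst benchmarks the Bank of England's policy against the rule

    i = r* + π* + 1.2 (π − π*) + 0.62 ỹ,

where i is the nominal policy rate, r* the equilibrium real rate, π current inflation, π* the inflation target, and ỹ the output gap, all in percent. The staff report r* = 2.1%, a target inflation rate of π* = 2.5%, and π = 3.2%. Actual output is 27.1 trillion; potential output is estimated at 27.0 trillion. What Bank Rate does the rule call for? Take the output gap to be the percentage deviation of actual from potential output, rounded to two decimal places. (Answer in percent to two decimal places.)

5.67%

Output gap = 100 × (27.1 − 27.0) / 27.0 = 0.37%.
i = 2.10 + 2.50 + 1.2 × (3.20 − 2.50) + 0.62 × 0.37
   = 2.10 + 2.5 + 0.84 + 0.2294 = 5.67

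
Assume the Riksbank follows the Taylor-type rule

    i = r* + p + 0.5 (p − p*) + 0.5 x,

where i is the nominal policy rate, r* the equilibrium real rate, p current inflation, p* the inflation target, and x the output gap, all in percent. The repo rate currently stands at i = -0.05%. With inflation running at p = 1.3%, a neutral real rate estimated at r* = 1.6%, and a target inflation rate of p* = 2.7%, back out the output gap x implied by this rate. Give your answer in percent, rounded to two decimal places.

-4.50%

0.5 x = -0.05 − 1.6 − 1.3 − 0.5 × (1.3 − 2.7) = -2.25
x = -2.25 / 0.5 = -4.50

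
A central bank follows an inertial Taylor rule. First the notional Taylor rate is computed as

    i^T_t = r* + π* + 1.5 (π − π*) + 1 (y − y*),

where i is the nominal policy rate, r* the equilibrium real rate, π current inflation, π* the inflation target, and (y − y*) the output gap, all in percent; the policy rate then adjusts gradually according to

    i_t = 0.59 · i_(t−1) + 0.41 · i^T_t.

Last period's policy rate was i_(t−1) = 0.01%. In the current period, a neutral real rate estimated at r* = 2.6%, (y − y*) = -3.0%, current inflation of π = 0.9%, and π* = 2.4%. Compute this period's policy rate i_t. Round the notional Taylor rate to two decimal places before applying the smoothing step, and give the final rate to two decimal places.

i^T_t = 2.6 + 2.4 + 1.5 × (0.9 − 2.4) + 1 × (-3.0)
   = 2.6 + 2.4 − 2.25 − 3 = -0.25
i_t = 0.59 × 0.01 + 0.41 × (-0.25) = 0.0059 − 0.1025 = -0.10

-0.10%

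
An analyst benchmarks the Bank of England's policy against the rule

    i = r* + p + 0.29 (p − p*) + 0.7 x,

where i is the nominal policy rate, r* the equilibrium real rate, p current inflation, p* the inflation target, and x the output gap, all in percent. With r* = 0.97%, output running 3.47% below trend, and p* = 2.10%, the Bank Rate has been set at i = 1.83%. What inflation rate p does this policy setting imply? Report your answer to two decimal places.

3.02%

Output 3.47% below potential → x = -3.47.
Collecting p: i = r* + (1 + 0.29) p − 0.29 p* + 0.7 x
1.29 p = 1.83 − 0.97 + 0.29 × 2.10 − 0.7 × (-3.47) = 3.898
p = 3.898 / 1.29 = 3.02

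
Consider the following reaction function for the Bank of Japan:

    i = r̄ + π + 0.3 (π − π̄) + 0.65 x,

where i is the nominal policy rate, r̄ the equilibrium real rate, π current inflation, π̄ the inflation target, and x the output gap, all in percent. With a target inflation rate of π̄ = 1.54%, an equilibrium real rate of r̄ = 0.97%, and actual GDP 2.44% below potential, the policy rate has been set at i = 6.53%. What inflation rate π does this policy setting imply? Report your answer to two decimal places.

Output 2.44% below potential → x = -2.44.
Collecting π: i = r̄ + (1 + 0.3) π − 0.3 π̄ + 0.65 x
1.3 π = 6.53 − 0.97 + 0.3 × 1.54 − 0.65 × (-2.44) = 7.608
π = 7.608 / 1.3 = 5.85

5.85%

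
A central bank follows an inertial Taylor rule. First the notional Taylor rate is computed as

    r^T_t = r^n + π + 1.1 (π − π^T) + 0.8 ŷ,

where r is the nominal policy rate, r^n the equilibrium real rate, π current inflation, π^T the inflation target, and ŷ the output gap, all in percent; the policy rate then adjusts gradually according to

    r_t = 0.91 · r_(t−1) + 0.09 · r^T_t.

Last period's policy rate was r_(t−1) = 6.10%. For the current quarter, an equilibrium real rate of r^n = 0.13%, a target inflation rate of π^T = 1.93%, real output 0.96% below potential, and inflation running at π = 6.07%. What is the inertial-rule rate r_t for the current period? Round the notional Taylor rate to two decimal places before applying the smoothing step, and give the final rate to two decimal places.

Output 0.96% below potential → ŷ = -0.96.
r^T_t = 0.13 + 6.07 + 1.1 × (6.07 − 1.93) + 0.8 × (-0.96)
   = 0.13 + 6.07 + 4.554 − 0.768 = 9.99
r_t = 0.91 × 6.10 + 0.09 × 9.99 = 5.551 + 0.8991 = 6.45

6.45%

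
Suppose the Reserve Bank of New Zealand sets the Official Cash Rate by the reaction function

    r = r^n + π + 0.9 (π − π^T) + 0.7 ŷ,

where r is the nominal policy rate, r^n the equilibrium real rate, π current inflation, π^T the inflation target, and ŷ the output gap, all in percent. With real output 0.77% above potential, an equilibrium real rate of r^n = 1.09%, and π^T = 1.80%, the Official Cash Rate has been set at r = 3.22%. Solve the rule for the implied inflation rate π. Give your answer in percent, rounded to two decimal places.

1.69%

Output 0.77% above potential → ŷ = 0.77.
Collecting π: r = r^n + (1 + 0.9) π − 0.9 π^T + 0.7 ŷ
1.9 π = 3.22 − 1.09 + 0.9 × 1.80 − 0.7 × 0.77 = 3.211
π = 3.211 / 1.9 = 1.69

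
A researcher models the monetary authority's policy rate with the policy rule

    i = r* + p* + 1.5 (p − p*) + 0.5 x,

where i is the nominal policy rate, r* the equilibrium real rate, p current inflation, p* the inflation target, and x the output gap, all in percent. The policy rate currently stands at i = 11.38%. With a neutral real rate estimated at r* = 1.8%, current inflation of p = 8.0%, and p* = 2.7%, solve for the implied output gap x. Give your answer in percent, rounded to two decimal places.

-2.14%

0.5 x = 11.38 − 1.8 − 2.7 − 1.5 × (8.0 − 2.7) = -1.07
x = -1.07 / 0.5 = -2.14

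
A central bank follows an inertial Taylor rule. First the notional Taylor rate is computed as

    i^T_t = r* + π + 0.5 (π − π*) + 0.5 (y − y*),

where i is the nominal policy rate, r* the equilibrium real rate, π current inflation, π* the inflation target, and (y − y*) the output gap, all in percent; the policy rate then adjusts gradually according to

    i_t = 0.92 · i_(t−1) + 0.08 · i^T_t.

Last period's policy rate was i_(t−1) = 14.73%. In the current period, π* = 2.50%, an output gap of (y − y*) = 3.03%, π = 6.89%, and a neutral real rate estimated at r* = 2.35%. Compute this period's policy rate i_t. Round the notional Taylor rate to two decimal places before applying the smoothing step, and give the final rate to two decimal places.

i^T_t = 2.35 + 6.89 + 0.5 × (6.89 − 2.50) + 0.5 × 3.03
   = 2.35 + 6.89 + 2.195 + 1.515 = 12.95
i_t = 0.92 × 14.73 + 0.08 × 12.95 = 13.5516 + 1.036 = 14.59

14.59%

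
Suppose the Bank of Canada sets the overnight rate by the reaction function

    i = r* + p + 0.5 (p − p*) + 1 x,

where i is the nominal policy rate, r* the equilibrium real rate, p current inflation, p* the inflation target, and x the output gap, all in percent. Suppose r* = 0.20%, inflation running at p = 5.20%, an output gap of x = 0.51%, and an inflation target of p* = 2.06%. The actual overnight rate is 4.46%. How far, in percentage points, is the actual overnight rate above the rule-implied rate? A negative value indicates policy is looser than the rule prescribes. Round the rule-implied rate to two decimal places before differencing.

i = 0.20 + 5.20 + 0.5 × (5.20 − 2.06) + 1 × 0.51
   = 0.20 + 5.2 + 1.57 + 0.51 = 7.48
Deviation = 4.46 − 7.48 = -3.02 pp.

-3.02 pp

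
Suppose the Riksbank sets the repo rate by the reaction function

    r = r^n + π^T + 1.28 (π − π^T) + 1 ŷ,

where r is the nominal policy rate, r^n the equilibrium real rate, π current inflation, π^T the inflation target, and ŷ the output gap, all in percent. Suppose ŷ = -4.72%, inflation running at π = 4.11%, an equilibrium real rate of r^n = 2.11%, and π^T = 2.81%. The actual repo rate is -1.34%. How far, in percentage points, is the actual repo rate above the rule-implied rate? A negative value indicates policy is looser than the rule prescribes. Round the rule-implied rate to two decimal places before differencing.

-3.20 pp

r = 2.11 + 2.81 + 1.28 × (4.11 − 2.81) + 1 × (-4.72)
   = 2.11 + 2.81 + 1.664 − 4.72 = 1.86
Deviation = -1.34 − 1.86 = -3.20 pp.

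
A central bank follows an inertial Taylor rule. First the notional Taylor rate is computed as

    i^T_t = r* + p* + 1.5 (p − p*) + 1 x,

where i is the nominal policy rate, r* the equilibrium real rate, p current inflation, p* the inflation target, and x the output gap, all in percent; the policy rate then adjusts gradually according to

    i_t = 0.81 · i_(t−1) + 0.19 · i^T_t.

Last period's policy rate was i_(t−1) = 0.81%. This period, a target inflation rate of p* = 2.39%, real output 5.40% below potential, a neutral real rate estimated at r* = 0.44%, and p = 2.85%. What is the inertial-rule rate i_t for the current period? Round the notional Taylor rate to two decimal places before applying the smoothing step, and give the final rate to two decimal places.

0.30%

Output 5.40% below potential → x = -5.40.
i^T_t = 0.44 + 2.39 + 1.5 × (2.85 − 2.39) + 1 × (-5.40)
   = 0.44 + 2.39 + 0.69 − 5.4 = -1.88
i_t = 0.81 × 0.81 + 0.19 × (-1.88) = 0.6561 − 0.3572 = 0.30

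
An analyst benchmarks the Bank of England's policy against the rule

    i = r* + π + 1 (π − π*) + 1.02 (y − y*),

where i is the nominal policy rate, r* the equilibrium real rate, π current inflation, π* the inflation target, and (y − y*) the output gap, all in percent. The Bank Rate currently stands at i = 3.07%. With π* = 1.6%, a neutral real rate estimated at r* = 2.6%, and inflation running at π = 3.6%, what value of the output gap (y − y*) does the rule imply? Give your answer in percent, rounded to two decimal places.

-5.03%

1.02 (y − y*) = 3.07 − 2.6 − 3.6 − 1 × (3.6 − 1.6) = -5.13
(y − y*) = -5.13 / 1.02 = -5.03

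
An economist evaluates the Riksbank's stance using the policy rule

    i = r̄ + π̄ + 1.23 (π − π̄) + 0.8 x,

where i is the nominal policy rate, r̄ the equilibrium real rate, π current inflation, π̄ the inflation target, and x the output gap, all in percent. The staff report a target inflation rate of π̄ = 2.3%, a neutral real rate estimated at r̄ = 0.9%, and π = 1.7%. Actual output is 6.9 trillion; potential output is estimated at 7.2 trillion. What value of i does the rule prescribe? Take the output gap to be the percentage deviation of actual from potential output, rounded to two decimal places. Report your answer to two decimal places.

Output gap = 100 × (6.9 − 7.2) / 7.2 = -4.17%.
i = 0.90 + 2.30 + 1.23 × (1.70 − 2.30) + 0.8 × (-4.17)
   = 0.90 + 2.3 − 0.738 − 3.336 = -0.87

-0.87%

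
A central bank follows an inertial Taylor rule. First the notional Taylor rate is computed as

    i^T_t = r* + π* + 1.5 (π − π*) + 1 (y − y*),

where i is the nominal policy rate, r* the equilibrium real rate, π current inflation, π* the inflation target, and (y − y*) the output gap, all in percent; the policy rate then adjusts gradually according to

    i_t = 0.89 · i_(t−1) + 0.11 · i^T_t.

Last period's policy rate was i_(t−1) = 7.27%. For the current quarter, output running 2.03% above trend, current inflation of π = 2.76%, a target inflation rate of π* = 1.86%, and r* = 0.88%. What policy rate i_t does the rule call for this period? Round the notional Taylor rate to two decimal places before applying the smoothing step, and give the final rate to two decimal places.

Output 2.03% above potential → (y − y*) = 2.03.
i^T_t = 0.88 + 1.86 + 1.5 × (2.76 − 1.86) + 1 × 2.03
   = 0.88 + 1.86 + 1.35 + 2.03 = 6.12
i_t = 0.89 × 7.27 + 0.11 × 6.12 = 6.4703 + 0.6732 = 7.14

7.14%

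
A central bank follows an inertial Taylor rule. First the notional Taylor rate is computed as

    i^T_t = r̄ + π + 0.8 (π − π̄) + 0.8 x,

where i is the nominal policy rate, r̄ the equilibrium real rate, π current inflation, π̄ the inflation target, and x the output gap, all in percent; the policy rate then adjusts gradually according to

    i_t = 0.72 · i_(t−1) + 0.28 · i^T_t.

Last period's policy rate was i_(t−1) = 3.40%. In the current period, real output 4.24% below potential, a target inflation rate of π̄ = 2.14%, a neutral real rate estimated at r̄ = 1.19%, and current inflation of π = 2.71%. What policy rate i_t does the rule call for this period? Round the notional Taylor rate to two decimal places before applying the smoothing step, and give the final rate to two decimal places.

2.72%

Output 4.24% below potential → x = -4.24.
i^T_t = 1.19 + 2.71 + 0.8 × (2.71 − 2.14) + 0.8 × (-4.24)
   = 1.19 + 2.71 + 0.456 − 3.392 = 0.96
i_t = 0.72 × 3.40 + 0.28 × 0.96 = 2.448 + 0.2688 = 2.72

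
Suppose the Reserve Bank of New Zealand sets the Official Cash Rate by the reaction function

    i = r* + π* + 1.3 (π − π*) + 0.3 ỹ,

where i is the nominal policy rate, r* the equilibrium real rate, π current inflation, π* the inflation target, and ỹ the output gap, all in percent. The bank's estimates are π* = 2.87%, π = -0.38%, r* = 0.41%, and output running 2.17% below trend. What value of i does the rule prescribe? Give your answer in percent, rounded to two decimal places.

-1.60%

Output 2.17% below potential → ỹ = -2.17.
i = 0.41 + 2.87 + 1.3 × (-0.38 − 2.87) + 0.3 × (-2.17)
   = 0.41 + 2.87 − 4.225 − 0.651 = -1.60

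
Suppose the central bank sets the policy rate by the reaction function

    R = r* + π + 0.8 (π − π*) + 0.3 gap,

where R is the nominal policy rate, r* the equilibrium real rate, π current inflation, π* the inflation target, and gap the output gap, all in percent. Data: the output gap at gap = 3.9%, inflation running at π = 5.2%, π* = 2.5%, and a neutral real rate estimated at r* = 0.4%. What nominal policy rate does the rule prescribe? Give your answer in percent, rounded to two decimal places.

R = 0.4 + 5.2 + 0.8 × (5.2 − 2.5) + 0.3 × 3.9
   = 0.4 + 5.2 + 2.16 + 1.17 = 8.93

8.93%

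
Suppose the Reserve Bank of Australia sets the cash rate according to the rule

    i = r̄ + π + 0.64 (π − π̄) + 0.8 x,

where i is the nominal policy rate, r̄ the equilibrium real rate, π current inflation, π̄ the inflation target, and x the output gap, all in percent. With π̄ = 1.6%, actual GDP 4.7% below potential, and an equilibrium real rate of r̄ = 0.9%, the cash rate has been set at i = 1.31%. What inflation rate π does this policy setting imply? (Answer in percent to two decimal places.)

Output 4.7% below potential → x = -4.7.
Collecting π: i = r̄ + (1 + 0.64) π − 0.64 π̄ + 0.8 x
1.64 π = 1.31 − 0.9 + 0.64 × 1.6 − 0.8 × (-4.7) = 5.194
π = 5.194 / 1.64 = 3.17

3.17%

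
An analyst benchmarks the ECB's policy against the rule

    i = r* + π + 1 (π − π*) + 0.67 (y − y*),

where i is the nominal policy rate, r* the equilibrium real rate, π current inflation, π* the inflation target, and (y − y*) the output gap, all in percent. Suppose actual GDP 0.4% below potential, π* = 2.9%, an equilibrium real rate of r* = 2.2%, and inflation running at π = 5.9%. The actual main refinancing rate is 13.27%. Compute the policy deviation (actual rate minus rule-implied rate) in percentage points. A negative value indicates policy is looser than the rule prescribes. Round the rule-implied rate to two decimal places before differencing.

2.44 pp

Output 0.4% below potential → (y − y*) = -0.4.
i = 2.2 + 5.9 + 1 × (5.9 − 2.9) + 0.67 × (-0.4)
   = 2.2 + 5.9 + 3 − 0.268 = 10.83
Deviation = 13.27 − 10.83 = 2.44 pp.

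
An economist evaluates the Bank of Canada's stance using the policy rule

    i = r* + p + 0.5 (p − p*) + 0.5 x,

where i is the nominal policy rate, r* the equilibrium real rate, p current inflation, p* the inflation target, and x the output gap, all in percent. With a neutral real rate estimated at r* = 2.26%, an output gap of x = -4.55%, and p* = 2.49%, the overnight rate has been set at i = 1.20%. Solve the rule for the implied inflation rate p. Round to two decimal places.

Collecting p: i = r* + (1 + 0.5) p − 0.5 p* + 0.5 x
1.5 p = 1.20 − 2.26 + 0.5 × 2.49 − 0.5 × (-4.55) = 2.46
p = 2.46 / 1.5 = 1.64

1.64%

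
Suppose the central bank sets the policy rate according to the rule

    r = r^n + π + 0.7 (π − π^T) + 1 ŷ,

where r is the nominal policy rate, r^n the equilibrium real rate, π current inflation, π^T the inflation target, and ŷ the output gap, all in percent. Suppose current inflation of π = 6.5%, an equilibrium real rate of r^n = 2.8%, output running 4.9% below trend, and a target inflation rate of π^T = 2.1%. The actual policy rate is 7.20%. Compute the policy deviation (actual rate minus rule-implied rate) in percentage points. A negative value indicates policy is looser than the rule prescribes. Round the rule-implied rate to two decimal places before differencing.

Output 4.9% below potential → ŷ = -4.9.
r = 2.8 + 6.5 + 0.7 × (6.5 − 2.1) + 1 × (-4.9)
   = 2.8 + 6.5 + 3.08 − 4.9 = 7.48
Deviation = 7.20 − 7.48 = -0.28 pp.

-0.28 pp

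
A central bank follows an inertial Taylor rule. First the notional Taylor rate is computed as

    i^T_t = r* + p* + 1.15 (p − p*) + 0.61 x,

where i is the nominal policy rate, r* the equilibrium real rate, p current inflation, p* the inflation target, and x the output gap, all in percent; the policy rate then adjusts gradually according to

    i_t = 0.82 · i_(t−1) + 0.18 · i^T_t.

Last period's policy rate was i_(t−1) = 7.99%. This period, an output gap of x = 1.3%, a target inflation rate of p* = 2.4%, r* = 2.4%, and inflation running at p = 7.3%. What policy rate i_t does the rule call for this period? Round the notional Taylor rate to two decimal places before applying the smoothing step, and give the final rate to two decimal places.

8.57%

i^T_t = 2.4 + 2.4 + 1.15 × (7.3 − 2.4) + 0.61 × 1.3
   = 2.4 + 2.4 + 5.635 + 0.793 = 11.23
i_t = 0.82 × 7.99 + 0.18 × 11.23 = 6.5518 + 2.0214 = 8.57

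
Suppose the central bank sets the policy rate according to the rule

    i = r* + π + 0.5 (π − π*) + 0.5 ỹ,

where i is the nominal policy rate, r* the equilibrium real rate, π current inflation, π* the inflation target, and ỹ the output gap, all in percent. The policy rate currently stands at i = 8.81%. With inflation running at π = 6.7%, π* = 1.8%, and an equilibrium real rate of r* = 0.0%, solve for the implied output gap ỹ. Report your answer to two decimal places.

0.5 ỹ = 8.81 − 0.0 − 6.7 − 0.5 × (6.7 − 1.8) = -0.34
ỹ = -0.34 / 0.5 = -0.68

-0.68%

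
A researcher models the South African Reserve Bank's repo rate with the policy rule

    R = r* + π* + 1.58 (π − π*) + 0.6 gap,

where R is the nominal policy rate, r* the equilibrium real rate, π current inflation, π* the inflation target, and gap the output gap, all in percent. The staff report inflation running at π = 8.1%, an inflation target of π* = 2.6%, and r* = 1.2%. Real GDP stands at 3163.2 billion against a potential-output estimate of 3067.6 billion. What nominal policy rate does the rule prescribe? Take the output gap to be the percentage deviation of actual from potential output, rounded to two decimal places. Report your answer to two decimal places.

Output gap = 100 × (3163.2 − 3067.6) / 3067.6 = 3.12%.
R = 1.20 + 2.60 + 1.58 × (8.10 − 2.60) + 0.6 × 3.12
   = 1.20 + 2.6 + 8.69 + 1.872 = 14.36

14.36%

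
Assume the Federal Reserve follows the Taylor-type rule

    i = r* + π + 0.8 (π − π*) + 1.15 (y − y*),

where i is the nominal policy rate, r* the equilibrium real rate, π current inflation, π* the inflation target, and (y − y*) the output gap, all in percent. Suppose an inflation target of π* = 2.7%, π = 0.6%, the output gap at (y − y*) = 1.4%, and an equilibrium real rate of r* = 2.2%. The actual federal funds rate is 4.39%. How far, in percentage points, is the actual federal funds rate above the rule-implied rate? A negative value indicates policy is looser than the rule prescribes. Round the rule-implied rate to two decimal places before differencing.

1.66 pp

i = 2.2 + 0.6 + 0.8 × (0.6 − 2.7) + 1.15 × 1.4
   = 2.2 + 0.6 − 1.68 + 1.61 = 2.73
Deviation = 4.39 − 2.73 = 1.66 pp.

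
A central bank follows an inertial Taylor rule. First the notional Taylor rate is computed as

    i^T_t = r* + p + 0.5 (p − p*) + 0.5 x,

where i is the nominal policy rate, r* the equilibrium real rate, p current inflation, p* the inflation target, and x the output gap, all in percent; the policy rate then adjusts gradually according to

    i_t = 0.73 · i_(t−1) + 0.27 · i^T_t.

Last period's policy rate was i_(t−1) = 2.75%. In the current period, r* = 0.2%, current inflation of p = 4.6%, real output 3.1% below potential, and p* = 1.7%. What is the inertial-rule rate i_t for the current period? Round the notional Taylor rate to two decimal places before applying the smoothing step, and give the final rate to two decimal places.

3.28%

Output 3.1% below potential → x = -3.1.
i^T_t = 0.2 + 4.6 + 0.5 × (4.6 − 1.7) + 0.5 × (-3.1)
   = 0.2 + 4.6 + 1.45 − 1.55 = 4.70
i_t = 0.73 × 2.75 + 0.27 × 4.70 = 2.0075 + 1.269 = 3.28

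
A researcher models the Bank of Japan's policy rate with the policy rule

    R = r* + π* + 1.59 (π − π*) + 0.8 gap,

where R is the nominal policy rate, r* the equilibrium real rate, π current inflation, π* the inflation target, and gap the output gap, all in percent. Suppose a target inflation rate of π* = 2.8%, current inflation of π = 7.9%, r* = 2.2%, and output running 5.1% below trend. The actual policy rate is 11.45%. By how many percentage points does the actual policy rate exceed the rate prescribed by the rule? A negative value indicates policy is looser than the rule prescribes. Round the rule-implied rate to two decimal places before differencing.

Output 5.1% below potential → gap = -5.1.
R = 2.2 + 2.8 + 1.59 × (7.9 − 2.8) + 0.8 × (-5.1)
   = 2.2 + 2.8 + 8.109 − 4.08 = 9.03
Deviation = 11.45 − 9.03 = 2.42 pp.

2.42 pp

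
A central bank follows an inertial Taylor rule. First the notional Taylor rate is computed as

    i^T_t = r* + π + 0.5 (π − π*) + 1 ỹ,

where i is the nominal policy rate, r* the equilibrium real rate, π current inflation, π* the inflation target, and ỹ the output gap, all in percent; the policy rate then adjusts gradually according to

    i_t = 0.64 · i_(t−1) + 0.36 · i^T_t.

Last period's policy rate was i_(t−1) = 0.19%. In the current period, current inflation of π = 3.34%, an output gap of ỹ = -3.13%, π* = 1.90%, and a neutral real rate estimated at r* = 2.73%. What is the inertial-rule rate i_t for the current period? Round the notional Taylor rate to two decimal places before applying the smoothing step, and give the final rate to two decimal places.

1.44%

i^T_t = 2.73 + 3.34 + 0.5 × (3.34 − 1.90) + 1 × (-3.13)
   = 2.73 + 3.34 + 0.72 − 3.13 = 3.66
i_t = 0.64 × 0.19 + 0.36 × 3.66 = 0.1216 + 1.3176 = 1.44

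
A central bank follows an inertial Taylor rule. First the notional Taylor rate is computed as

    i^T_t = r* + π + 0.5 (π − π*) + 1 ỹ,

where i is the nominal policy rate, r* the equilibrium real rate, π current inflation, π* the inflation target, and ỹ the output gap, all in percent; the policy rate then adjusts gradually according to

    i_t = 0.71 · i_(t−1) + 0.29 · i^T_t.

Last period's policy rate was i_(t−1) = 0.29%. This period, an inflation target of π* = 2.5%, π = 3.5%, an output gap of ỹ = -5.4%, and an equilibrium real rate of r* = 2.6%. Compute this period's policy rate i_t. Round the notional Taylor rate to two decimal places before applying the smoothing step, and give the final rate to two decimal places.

0.55%

i^T_t = 2.6 + 3.5 + 0.5 × (3.5 − 2.5) + 1 × (-5.4)
   = 2.6 + 3.5 + 0.5 − 5.4 = 1.20
i_t = 0.71 × 0.29 + 0.29 × 1.20 = 0.2059 + 0.348 = 0.55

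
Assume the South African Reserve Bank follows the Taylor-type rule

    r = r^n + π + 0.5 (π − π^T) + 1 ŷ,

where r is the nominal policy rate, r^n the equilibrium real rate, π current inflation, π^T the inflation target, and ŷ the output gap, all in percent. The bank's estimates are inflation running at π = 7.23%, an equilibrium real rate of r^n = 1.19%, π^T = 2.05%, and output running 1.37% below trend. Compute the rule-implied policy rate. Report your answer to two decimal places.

9.64%

Output 1.37% below potential → ŷ = -1.37.
r = 1.19 + 7.23 + 0.5 × (7.23 − 2.05) + 1 × (-1.37)
   = 1.19 + 7.23 + 2.59 − 1.37 = 9.64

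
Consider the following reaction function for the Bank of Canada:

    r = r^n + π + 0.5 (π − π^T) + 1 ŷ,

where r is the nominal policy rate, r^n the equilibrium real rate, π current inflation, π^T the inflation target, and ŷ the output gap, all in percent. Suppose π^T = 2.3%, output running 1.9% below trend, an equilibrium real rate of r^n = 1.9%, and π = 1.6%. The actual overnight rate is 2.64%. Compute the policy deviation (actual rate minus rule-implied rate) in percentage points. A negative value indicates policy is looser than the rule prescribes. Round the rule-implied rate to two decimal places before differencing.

Output 1.9% below potential → ŷ = -1.9.
r = 1.9 + 1.6 + 0.5 × (1.6 − 2.3) + 1 × (-1.9)
   = 1.9 + 1.6 − 0.35 − 1.9 = 1.25
Deviation = 2.64 − 1.25 = 1.39 pp.

1.39 pp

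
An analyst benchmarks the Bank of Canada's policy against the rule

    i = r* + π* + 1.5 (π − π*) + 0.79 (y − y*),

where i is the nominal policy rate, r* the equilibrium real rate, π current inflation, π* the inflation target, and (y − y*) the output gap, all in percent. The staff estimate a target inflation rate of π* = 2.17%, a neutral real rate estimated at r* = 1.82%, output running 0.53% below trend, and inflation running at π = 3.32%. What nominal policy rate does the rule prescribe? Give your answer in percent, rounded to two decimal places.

5.30%

Output 0.53% below potential → (y − y*) = -0.53.
i = 1.82 + 2.17 + 1.5 × (3.32 − 2.17) + 0.79 × (-0.53)
   = 1.82 + 2.17 + 1.725 − 0.4187 = 5.30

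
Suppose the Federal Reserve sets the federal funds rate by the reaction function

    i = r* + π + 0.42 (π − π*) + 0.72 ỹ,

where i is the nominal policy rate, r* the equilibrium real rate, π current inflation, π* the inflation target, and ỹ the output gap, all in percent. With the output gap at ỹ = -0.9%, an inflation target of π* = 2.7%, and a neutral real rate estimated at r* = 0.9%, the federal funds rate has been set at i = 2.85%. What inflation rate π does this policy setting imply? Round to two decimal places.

Collecting π: i = r* + (1 + 0.42) π − 0.42 π* + 0.72 ỹ
1.42 π = 2.85 − 0.9 + 0.42 × 2.7 − 0.72 × (-0.9) = 3.732
π = 3.732 / 1.42 = 2.63

2.63%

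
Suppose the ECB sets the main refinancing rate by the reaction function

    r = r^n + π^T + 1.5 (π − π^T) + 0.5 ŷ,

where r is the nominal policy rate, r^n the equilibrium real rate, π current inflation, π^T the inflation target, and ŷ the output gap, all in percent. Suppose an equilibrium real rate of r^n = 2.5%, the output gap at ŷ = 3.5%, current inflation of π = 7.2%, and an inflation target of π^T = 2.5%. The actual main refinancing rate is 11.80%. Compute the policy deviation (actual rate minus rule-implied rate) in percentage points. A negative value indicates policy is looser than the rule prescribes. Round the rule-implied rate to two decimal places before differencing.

-2.00 pp

r = 2.5 + 2.5 + 1.5 × (7.2 − 2.5) + 0.5 × 3.5
   = 2.5 + 2.5 + 7.05 + 1.75 = 13.80
Deviation = 11.80 − 13.80 = -2.00 pp.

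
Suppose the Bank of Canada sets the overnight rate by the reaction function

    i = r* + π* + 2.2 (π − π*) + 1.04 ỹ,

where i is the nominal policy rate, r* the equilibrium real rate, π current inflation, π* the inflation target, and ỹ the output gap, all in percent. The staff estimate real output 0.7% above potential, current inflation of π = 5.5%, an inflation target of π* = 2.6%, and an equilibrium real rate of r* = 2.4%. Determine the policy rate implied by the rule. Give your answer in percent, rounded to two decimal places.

Output 0.7% above potential → ỹ = 0.7.
i = 2.4 + 2.6 + 2.2 × (5.5 − 2.6) + 1.04 × 0.7
   = 2.4 + 2.6 + 6.38 + 0.728 = 12.11

12.11%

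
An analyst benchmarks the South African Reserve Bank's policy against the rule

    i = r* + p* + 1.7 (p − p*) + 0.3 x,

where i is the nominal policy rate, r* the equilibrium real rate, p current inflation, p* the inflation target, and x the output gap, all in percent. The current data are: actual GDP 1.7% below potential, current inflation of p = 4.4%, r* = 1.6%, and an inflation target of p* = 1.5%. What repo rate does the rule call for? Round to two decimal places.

Output 1.7% below potential → x = -1.7.
i = 1.6 + 1.5 + 1.7 × (4.4 − 1.5) + 0.3 × (-1.7)
   = 1.6 + 1.5 + 4.93 − 0.51 = 7.52

7.52%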